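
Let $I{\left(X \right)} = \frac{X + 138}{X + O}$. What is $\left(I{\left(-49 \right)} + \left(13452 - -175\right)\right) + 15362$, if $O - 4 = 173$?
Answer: $\frac{3710681}{128} \approx 28990.0$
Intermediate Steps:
$O = 177$ ($O = 4 + 173 = 177$)
$I{\left(X \right)} = \frac{138 + X}{177 + X}$ ($I{\left(X \right)} = \frac{X + 138}{X + 177} = \frac{138 + X}{177 + X}$)
$\left(I{\left(-49 \right)} + \left(13452 - -175\right)\right) + 15362 = \left(\frac{138 - 49}{177 - 49} + \left(13452 - -175\right)\right) + 15362 = \left(\frac{1}{128} \cdot 89 + \left(13452 + 175\right)\right) + 15362 = \left(\frac{1}{128} \cdot 89 + 13627\right) + 15362 = \left(\frac{89}{128} + 13627\right) + 15362 = \frac{1744345}{128} + 15362 = \frac{3710681}{128}$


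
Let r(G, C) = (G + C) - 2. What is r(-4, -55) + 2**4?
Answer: -45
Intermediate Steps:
r(G, C) = -2 + C + G (r(G, C) = (C + G) - 2 = -2 + C + G)
r(-4, -55) + 2**4 = (-2 - 55 - 4) + 2**4 = -61 + 16 = -45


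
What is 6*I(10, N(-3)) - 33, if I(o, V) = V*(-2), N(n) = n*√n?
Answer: -33 + 36*I*√3 ≈ -33.0 + 62.354*I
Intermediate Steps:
N(n) = n^(3/2)
I(o, V) = -2*V
6*I(10, N(-3)) - 33 = 6*(-(-6)*I*√3) - 33 = 6*(6*I*√3) - 33 = 36*I*√3 - 33 = -33 + 36*I*√3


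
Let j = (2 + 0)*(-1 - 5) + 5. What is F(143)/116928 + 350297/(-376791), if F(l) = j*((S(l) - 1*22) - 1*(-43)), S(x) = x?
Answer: -492762901/524493072 ≈ -0.93950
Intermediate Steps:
j = -7 (j = 2*(-6) + 5 = -12 + 5 = -7)
F(l) = -147 - 7*l (F(l) = -7*((l - 1*22) - 1*(-43)) = -7*((l - 22) + 43) = -7*((-22 + l) + 43) = -7*(21 + l) = -147 - 7*l)
F(143)/116928 + 350297/(-376791) = (-147 - 7*143)/116928 + 350297/(-376791) = (-147 - 1001)*(1/116928) + 350297*(-1/376791) = -1148*1/116928 - 350297/376791 = -41/4176 - 350297/376791 = -492762901/524493072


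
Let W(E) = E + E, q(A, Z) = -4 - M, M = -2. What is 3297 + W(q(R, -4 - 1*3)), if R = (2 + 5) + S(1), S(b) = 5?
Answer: 3293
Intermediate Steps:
R = 12 (R = (2 + 5) + 5 = 7 + 5 = 12)
q(A, Z) = -2 (q(A, Z) = -4 - 1*(-2) = -4 + 2 = -2)
W(E) = 2*E
3297 + W(q(R, -4 - 1*3)) = 3297 + 2*(-2) = 3297 - 4 = 3293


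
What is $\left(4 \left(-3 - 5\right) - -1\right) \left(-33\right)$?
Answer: $1023$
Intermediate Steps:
$\left(4 \left(-3 - 5\right) - -1\right) \left(-33\right) = \left(4 \left(-8\right) + \left(-4 + 5\right)\right) \left(-33\right) = \left(-32 + 1\right) \left(-33\right) = \left(-31\right) \left(-33\right) = 1023$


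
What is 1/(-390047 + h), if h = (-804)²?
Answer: 1/256369 ≈ 3.9006e-6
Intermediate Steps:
h = 646416
1/(-390047 + h) = 1/(-390047 + 646416) = 1/256369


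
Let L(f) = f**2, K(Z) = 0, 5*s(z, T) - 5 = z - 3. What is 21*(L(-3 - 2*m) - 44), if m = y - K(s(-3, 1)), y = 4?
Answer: 1617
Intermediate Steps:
s(z, T) = 2/5 + z/5 (s(z, T) = 1 + (z - 3)/5 = 1 + (-3 + z)/5 = 1 + (-3/5 + z/5) = 2/5 + z/5)
m = 4 (m = 4 - 1*0 = 4 + 0 = 4)
21*(L(-3 - 2*m) - 44) = 21*((-3 - 2*4)**2 - 44) = 21*((-3 - 8)**2 - 44) = 21*((-11)**2 - 44) = 21*(121 - 44) = 21*77 = 1617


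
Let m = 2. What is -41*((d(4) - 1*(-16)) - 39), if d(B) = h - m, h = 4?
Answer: 861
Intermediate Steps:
d(B) = 2 (d(B) = 4 - 1*2 = 4 - 2 = 2)
-41*((d(4) - 1*(-16)) - 39) = -41*((2 - 1*(-16)) - 39) = -41*((2 + 16) - 39) = -41*(18 - 39) = -41*(-21) = 861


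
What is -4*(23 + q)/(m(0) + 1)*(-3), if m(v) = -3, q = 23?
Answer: -276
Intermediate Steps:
-4*(23 + q)/(m(0) + 1)*(-3) = -4*(23 + 23)/(-3 + 1)*(-3) = -184/(-2)*(-3) = -184*(-1)/2*(-3) = -4*(-23)*(-3) = 92*(-3) = -276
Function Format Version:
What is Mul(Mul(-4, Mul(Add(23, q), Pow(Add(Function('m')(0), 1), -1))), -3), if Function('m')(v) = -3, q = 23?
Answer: -276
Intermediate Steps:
Mul(Mul(-4, Mul(Add(23, q), Pow(Add(Function('m')(0), 1), -1))), -3) = Mul(Mul(-4, Mul(Add(23, 23), Pow(Add(-3, 1), -1))), -3) = Mul(Mul(-4, Mul(46, Pow(-2, -1))), -3) = Mul(Mul(-4, Mul(46, Rational(-1, 2))), -3) = Mul(Mul(-4, -23), -3) = Mul(92, -3) = -276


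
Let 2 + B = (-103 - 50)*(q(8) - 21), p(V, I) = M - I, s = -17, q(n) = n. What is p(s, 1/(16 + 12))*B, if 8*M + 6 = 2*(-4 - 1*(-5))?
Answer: -29805/28 ≈ -1064.5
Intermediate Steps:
M = -1/2 (M = -3/4 + (2*(-4 - 1*(-5)))/8 = -3/4 + (2*(-4 + 5))/8 = -3/4 + (2*1)/8 = -3/4 + (1/8)*2 = -3/4 + 1/4 = -1/2 ≈ -0.50000)
p(V, I) = -1/2 - I
B = 1987 (B = -2 + (-103 - 50)*(8 - 21) = -2 - 153*(-13) = -2 + 1989 = 1987)
p(s, 1/(16 + 12))*B = (-1/2 - 1/(16 + 12))*1987 = (-1/2 - 1/28)*1987 = -15/28*1987 = -29805/28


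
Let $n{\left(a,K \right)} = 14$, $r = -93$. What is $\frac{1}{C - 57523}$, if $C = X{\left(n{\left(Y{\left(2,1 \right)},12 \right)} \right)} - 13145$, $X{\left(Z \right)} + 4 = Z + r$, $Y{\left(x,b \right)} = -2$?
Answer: $- \frac{1}{70751} \approx -1.4134 \cdot 10^{-5}$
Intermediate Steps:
$X{\left(Z \right)} = -97 + Z$ ($X{\left(Z \right)} = -4 + \left(Z - 93\right) = -4 + \left(-93 + Z\right) = -97 + Z$)
$C = -13228$ ($C = \left(-97 + 14\right) - 13145 = -83 - 13145 = -13228$)
$\frac{1}{C - 57523} = \frac{1}{-13228 - 57523} = \frac{1}{-70751} = - \frac{1}{70751}$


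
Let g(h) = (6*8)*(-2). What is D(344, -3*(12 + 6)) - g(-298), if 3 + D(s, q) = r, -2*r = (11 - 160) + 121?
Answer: 107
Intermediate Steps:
r = 14 (r = -((11 - 160) + 121)/2 = -(-149 + 121)/2 = -1/2*(-28) = 14)
D(s, q) = 11 (D(s, q) = -3 + 14 = 11)
g(h) = -96 (g(h) = 48*(-2) = -96)
D(344, -3*(12 + 6)) - g(-298) = 11 - 1*(-96) = 11 + 96 = 107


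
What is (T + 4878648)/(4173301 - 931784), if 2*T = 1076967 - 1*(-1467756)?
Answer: 12302019/6483034 ≈ 1.8976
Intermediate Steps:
T = 2544723/2 (T = (1076967 - 1*(-1467756))/2 = (1076967 + 1467756)/2 = (1/2)*2544723 = 2544723/2 ≈ 1.2724e+6)
(T + 4878648)/(4173301 - 931784) = (2544723/2 + 4878648)/(4173301 - 931784) = (12302019/2)/3241517 = (12302019/2)*(1/3241517) = 12302019/6483034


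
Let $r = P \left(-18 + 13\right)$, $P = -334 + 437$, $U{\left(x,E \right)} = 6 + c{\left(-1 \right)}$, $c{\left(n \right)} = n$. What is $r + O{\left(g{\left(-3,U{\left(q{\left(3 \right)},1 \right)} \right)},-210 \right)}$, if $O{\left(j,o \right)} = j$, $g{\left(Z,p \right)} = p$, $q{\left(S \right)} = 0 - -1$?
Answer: $-510$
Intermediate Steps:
$q{\left(S \right)} = 1$ ($q{\left(S \right)} = 0 + 1 = 1$)
$U{\left(x,E \right)} = 5$ ($U{\left(x,E \right)} = 6 - 1 = 5$)
$P = 103$
$r = -515$ ($r = 103 \left(-18 + 13\right) = 103 \left(-5\right) = -515$)
$r + O{\left(g{\left(-3,U{\left(q{\left(3 \right)},1 \right)} \right)},-210 \right)} = -515 + 5 = -510$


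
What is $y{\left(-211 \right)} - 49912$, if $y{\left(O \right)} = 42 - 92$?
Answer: $-49962$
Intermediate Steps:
$y{\left(O \right)} = -50$ ($y{\left(O \right)} = 42 - 92 = -50$)
$y{\left(-211 \right)} - 49912 = -50 - 49912 = -49962$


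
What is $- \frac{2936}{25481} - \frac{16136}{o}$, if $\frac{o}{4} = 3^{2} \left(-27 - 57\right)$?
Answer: $\frac{50285369}{9631818} \approx 5.2208$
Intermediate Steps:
$o = -3024$ ($o = 4 \cdot 3^{2} \left(-27 - 57\right) = 4 \cdot 9 \left(-84\right) = 4 \left(-756\right) = -3024$)
$- \frac{2936}{25481} - \frac{16136}{o} = - \frac{2936}{25481} - \frac{16136}{-3024} = \left(-2936\right) \frac{1}{25481} - - \frac{2017}{378} = - \frac{2936}{25481} + \frac{2017}{378} = \frac{50285369}{9631818}$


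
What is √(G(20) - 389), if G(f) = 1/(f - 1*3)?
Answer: 2*I*√28101/17 ≈ 19.722*I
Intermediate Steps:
G(f) = 1/(-3 + f) (G(f) = 1/(f - 3) = 1/(-3 + f))
√(G(20) - 389) = √(1/(-3 + 20) - 389) = √(1/17 - 389) = √(-6612/17) = 2*I*√28101/17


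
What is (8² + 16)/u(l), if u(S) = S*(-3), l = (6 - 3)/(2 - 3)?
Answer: 80/9 ≈ 8.8889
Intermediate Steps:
l = -3 (l = 3/(-1) = 3*(-1) = -3)
u(S) = -3*S
(8² + 16)/u(l) = (8² + 16)/((-3*(-3))) = (64 + 16)/9 = 80*(⅑) = 80/9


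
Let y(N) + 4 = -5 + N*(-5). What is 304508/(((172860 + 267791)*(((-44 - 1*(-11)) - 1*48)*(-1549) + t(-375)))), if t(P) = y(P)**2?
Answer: 304508/1589615433675 ≈ 1.9156e-7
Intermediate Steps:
y(N) = -9 - 5*N (y(N) = -4 + (-5 + N*(-5)) = -4 + (-5 - 5*N) = -9 - 5*N)
t(P) = (-9 - 5*P)**2
304508/(((172860 + 267791)*(((-44 - 1*(-11)) - 1*48)*(-1549) + t(-375)))) = 304508/(((172860 + 267791)*(((-44 - 1*(-11)) - 1*48)*(-1549) + (9 + 5*(-375))**2))) = 304508/((440651*(((-44 + 11) - 48)*(-1549) + (9 - 1875)**2))) = 304508/((440651*((-33 - 48)*(-1549) + (-1866)**2))) = 304508/((440651*(-81*(-1549) + 3481956))) = 304508/((440651*(125469 + 3481956))) = 304508/((440651*3607425)) = 304508/1589615433675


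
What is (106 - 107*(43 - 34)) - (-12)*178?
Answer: 1279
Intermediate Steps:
(106 - 107*(43 - 34)) - (-12)*178 = (106 - 107*9) - 1*(-2136) = (106 - 963) + 2136 = -857 + 2136 = 1279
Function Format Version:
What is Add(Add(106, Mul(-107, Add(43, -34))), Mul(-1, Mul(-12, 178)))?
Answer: 1279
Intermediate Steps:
Add(Add(106, Mul(-107, Add(43, -34))), Mul(-1, Mul(-12, 178))) = Add(Add(106, Mul(-107, 9)), Mul(-1, -2136)) = Add(Add(106, -963), 2136) = Add(-857, 2136) = 1279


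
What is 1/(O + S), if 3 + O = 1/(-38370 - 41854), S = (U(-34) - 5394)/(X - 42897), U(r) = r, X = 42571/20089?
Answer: -34565122589344/99321862119359 ≈ -0.34801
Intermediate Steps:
X = 42571/20089 (X = 42571*(1/20089) = 42571/20089 ≈ 2.1191)
S = 54521546/430857631 (S = (-34 - 5394)/(42571/20089 - 42897) = -5428/(-861715262/20089) = -5428*(-20089/861715262) = 54521546/430857631 ≈ 0.12654)
O = -240673/80224 (O = -3 + 1/(-38370 - 41854) = -3 + 1/(-80224) = -3 - 1/80224 = -240673/80224 ≈ -3.0000)
1/(O + S) = 1/(-240673/80224 + 54521546/430857631) = 1/(-99321862119359/34565122589344) = -34565122589344/99321862119359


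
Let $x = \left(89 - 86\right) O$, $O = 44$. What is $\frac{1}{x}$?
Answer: $\frac{1}{132} \approx 0.0075758$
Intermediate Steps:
$x = 132$ ($x = \left(89 - 86\right) 44 = 3 \cdot 44 = 132$)
$\frac{1}{x} = \frac{1}{132}$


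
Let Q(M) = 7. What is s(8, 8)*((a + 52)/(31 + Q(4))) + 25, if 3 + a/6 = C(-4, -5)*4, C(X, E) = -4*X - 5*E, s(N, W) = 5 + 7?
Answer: 6583/19 ≈ 346.47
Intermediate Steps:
s(N, W) = 12
C(X, E) = -5*E - 4*X
a = 966 (a = -18 + 6*((-5*(-5) - 4*(-4))*4) = -18 + 6*((25 + 16)*4) = -18 + 6*(41*4) = -18 + 6*164 = -18 + 984 = 966)
s(8, 8)*((a + 52)/(31 + Q(4))) + 25 = 12*((966 + 52)/(31 + 7)) + 25 = 12*(1018/38) + 25 = 12*(1018*(1/38)) + 25 = 12*(509/19) + 25 = 6108/19 + 25 = 6583/19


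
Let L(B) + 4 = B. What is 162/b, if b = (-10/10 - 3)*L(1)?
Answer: 27/2 ≈ 13.500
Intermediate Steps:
L(B) = -4 + B
b = 12 (b = (-10/10 - 3)*(-4 + 1) = (-10*1/10 - 3)*(-3) = (-1 - 3)*(-3) = -4*(-3) = 12)
162/b = 162/12 = 162*(1/12) = 27/2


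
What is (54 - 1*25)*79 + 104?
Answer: 2395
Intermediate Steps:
(54 - 1*25)*79 + 104 = (54 - 25)*79 + 104 = 29*79 + 104 = 2291 + 104 = 2395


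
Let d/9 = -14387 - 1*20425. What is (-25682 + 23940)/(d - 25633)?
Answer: 1742/338941 ≈ 0.0051395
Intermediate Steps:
d = -313308 (d = 9*(-14387 - 1*20425) = 9*(-14387 - 20425) = 9*(-34812) = -313308)
(-25682 + 23940)/(d - 25633) = (-25682 + 23940)/(-313308 - 25633) = -1742/(-338941) = -1742*(-1/338941) = 1742/338941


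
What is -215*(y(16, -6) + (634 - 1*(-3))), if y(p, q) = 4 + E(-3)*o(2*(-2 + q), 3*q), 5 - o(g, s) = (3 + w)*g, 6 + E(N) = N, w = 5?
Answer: 119540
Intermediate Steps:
E(N) = -6 + N
o(g, s) = 5 - 8*g (o(g, s) = 5 - (3 + 5)*g = 5 - 8*g)
y(p, q) = -329 + 144*q (y(p, q) = 4 + (-6 - 3)*(5 - 16*(-2 + q)) = 4 - 9*(5 - 8*(-4 + 2*q)) = 4 - 9*(5 + (32 - 16*q)) = 4 - 9*(37 - 16*q) = 4 + (-333 + 144*q) = -329 + 144*q)
-215*(y(16, -6) + (634 - 1*(-3))) = -215*((-329 + 144*(-6)) + (634 - 1*(-3))) = -215*((-329 - 864) + (634 + 3)) = -215*(-1193 + 637) = -215*(-556) = 119540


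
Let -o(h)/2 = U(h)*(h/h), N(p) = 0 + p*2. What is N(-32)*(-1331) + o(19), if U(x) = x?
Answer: 85146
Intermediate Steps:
N(p) = 2*p (N(p) = 0 + 2*p = 2*p)
o(h) = -2*h (o(h) = -2*h*h/h = -2*h)
N(-32)*(-1331) + o(19) = (2*(-32))*(-1331) - 2*19 = -64*(-1331) - 38 = 85184 - 38 = 85146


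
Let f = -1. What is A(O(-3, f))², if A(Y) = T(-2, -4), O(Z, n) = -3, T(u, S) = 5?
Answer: 25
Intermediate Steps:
A(Y) = 5
A(O(-3, f))² = 5² = 25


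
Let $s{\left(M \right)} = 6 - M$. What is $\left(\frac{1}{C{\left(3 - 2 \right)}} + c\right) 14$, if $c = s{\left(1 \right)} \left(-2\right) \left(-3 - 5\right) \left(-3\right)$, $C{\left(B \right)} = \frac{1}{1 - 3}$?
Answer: $-3388$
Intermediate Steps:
$C{\left(B \right)} = - \frac{1}{2}$ ($C{\left(B \right)} = \frac{1}{-2} = - \frac{1}{2}$)
$c = -240$ ($c = \left(6 - 1\right) \left(-2\right) \left(-3 - 5\right) \left(-3\right) = \left(6 - 1\right) \left(-2\right) \left(\left(-8\right) \left(-3\right)\right) = 5 \left(-2\right) 24 = \left(-10\right) 24 = -240$)
$\left(\frac{1}{C{\left(3 - 2 \right)}} + c\right) 14 = \left(\frac{1}{- \frac{1}{2}} - 240\right) 14 = \left(-2 - 240\right) 14 = \left(-242\right) 14 = -3388$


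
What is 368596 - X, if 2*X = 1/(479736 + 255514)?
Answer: 542020417999/1470500 ≈ 3.6860e+5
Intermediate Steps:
X = 1/1470500 (X = 1/(2*(479736 + 255514)) = (1/2)/735250 = (1/2)*(1/735250) = 1/1470500 ≈ 6.8004e-7)
368596 - X = 368596 - 1*1/1470500 = 368596 - 1/1470500 = 542020417999/1470500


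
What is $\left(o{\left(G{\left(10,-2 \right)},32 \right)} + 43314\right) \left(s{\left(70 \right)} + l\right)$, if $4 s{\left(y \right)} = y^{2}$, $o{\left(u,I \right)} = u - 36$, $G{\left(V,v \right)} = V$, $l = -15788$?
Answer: $-630403144$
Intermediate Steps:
$o{\left(u,I \right)} = -36 + u$ ($o{\left(u,I \right)} = u - 36 = -36 + u$)
$s{\left(y \right)} = \frac{y^{2}}{4}$
$\left(o{\left(G{\left(10,-2 \right)},32 \right)} + 43314\right) \left(s{\left(70 \right)} + l\right) = \left(\left(-36 + 10\right) + 43314\right) \left(\frac{70^{2}}{4} - 15788\right) = \left(-26 + 43314\right) \left(\frac{1}{4} \cdot 4900 - 15788\right) = 43288 \left(1225 - 15788\right) = 43288 \left(-14563\right) = -630403144$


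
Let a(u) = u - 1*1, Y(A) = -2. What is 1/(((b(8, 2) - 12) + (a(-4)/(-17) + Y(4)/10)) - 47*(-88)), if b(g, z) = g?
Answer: 85/351228 ≈ 0.00024201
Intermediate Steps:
a(u) = -1 + u (a(u) = u - 1 = -1 + u)
1/(((b(8, 2) - 12) + (a(-4)/(-17) + Y(4)/10)) - 47*(-88)) = 1/(((8 - 12) + ((-1 - 4)/(-17) - 2/10)) - 47*(-88)) = 1/((-4 + (-5*(-1/17) - 2*⅒)) + 4136) = 1/((-4 + (5/17 - ⅕)) + 4136) = 1/((-4 + 8/85) + 4136) = 1/(-332/85 + 4136) = 1/(351228/85) = 85/351228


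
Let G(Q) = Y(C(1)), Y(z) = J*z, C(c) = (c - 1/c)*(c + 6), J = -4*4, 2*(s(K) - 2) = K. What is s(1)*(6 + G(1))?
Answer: 15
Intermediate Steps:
s(K) = 2 + K/2
J = -16
C(c) = (6 + c)*(c - 1/c) (C(c) = (c - 1/c)*(6 + c) = (6 + c)*(c - 1/c))
Y(z) = -16*z
G(Q) = 0 (G(Q) = -16*(-1 + 1**2 - 6/1 + 6*1) = -16*(-1 + 1 - 6*1 + 6) = -16*(-1 + 1 - 6 + 6) = -16*0 = 0)
s(1)*(6 + G(1)) = (2 + (1/2)*1)*(6 + 0) = (2 + 1/2)*6 = (5/2)*6 = 15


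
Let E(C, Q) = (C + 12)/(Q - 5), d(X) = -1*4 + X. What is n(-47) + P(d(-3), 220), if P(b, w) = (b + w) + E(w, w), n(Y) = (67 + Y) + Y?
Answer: 40222/215 ≈ 187.08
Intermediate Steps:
d(X) = -4 + X
n(Y) = 67 + 2*Y
E(C, Q) = (12 + C)/(-5 + Q)
P(b, w) = b + w + (12 + w)/(-5 + w) (P(b, w) = (b + w) + (12 + w)/(-5 + w) = b + w + (12 + w)/(-5 + w))
n(-47) + P(d(-3), 220) = (67 + 2*(-47)) + (12 + 220 + (-5 + 220)*((-4 - 3) + 220))/(-5 + 220) = (67 - 94) + (12 + 220 + 215*(-7 + 220))/215 = -27 + (12 + 220 + 215*213)/215 = -27 + (12 + 220 + 45795)/215 = -27 + (1/215)*46027 = -27 + 46027/215 = 40222/215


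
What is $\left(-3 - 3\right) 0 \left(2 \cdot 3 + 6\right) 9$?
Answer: $0$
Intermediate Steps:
$\left(-3 - 3\right) 0 \left(2 \cdot 3 + 6\right) 9 = \left(-6\right) 0 \left(6 + 6\right) 9 = 0 \cdot 12 \cdot 9 = 0 \cdot 9 = 0$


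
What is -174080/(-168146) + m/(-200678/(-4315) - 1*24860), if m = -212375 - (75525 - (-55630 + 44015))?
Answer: 117975944750305/9001714774206 ≈ 13.106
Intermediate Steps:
m = -299515 (m = -212375 - (75525 - 1*(-11615)) = -212375 - (75525 + 11615) = -212375 - 1*87140 = -212375 - 87140 = -299515)
-174080/(-168146) + m/(-200678/(-4315) - 1*24860) = -174080/(-168146) - 299515/(-200678/(-4315) - 1*24860) = -174080*(-1/168146) - 299515/(-200678*(-1/4315) - 24860) = 87040/84073 - 299515/(200678/4315 - 24860) = 87040/84073 - 299515/(-107070222/4315) = 87040/84073 - 299515*(-4315/107070222) = 87040/84073 + 1292407225/107070222 = 117975944750305/9001714774206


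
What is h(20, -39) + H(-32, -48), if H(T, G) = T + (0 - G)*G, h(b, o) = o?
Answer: -2375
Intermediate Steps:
H(T, G) = T - G² (H(T, G) = T + (-G)*G = T - G²)
h(20, -39) + H(-32, -48) = -39 + (-32 - 1*(-48)²) = -39 + (-32 - 1*2304) = -39 + (-32 - 2304) = -39 - 2336 = -2375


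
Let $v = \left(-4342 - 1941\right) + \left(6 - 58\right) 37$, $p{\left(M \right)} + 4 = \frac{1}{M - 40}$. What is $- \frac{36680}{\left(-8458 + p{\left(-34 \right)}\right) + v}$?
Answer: $\frac{2714320}{1233507} \approx 2.2005$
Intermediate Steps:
$p{\left(M \right)} = -4 + \frac{1}{-40 + M}$ ($p{\left(M \right)} = -4 + \frac{1}{M - 40} = -4 + \frac{1}{-40 + M}$)
$v = -8207$ ($v = -6283 - 1924 = -8207$)
$- \frac{36680}{\left(-8458 + p{\left(-34 \right)}\right) + v} = - \frac{36680}{\left(-8458 + \frac{161 - -136}{-40 - 34}\right) - 8207} = - \frac{36680}{\left(-8458 + \frac{161 + 136}{-74}\right) - 8207} = - \frac{36680}{\left(-8458 - \frac{297}{74}\right) - 8207} = - \frac{36680}{- \frac{626189}{74} - 8207} = - \frac{36680}{- \frac{1233507}{74}} = \left(-36680\right) \left(- \frac{74}{1233507}\right) = \frac{2714320}{1233507}$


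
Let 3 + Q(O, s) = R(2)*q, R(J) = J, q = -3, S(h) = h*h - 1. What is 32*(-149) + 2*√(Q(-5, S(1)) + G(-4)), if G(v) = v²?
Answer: -4768 + 2*√7 ≈ -4762.7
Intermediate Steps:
S(h) = -1 + h² (S(h) = h² - 1 = -1 + h²)
Q(O, s) = -9 (Q(O, s) = -3 + 2*(-3) = -3 - 6 = -9)
32*(-149) + 2*√(Q(-5, S(1)) + G(-4)) = 32*(-149) + 2*√(-9 + (-4)²) = -4768 + 2*√(-9 + 16) = -4768 + 2*√7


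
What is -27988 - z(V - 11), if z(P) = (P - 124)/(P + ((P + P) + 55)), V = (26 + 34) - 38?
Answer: -2462831/88 ≈ -27987.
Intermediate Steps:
V = 22 (V = 60 - 38 = 22)
z(P) = (-124 + P)/(55 + 3*P) (z(P) = (-124 + P)/(P + (2*P + 55)) = (-124 + P)/(P + (55 + 2*P)) = (-124 + P)/(55 + 3*P))
-27988 - z(V - 11) = -27988 - (-124 + (22 - 11))/(55 + 3*(22 - 11)) = -27988 - (-124 + 11)/(55 + 3*11) = -27988 - (-113)/(55 + 33) = -27988 - (-113)/88 = -27988 - 1*(-113/88) = -27988 + 113/88 = -2462831/88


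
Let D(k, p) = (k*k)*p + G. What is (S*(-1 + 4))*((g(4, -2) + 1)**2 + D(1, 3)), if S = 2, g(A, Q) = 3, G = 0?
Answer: 114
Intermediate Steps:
D(k, p) = p*k**2 (D(k, p) = (k*k)*p + 0 = k**2*p + 0 = p*k**2 + 0 = p*k**2)
(S*(-1 + 4))*((g(4, -2) + 1)**2 + D(1, 3)) = (2*(-1 + 4))*((3 + 1)**2 + 3*1**2) = (2*3)*(4**2 + 3*1) = 6*(16 + 3) = 6*19 = 114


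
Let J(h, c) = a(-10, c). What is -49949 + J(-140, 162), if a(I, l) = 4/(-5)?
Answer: -249749/5 ≈ -49950.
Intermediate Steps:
a(I, l) = -4/5 (a(I, l) = 4*(-1/5) = -4/5)
J(h, c) = -4/5
-49949 + J(-140, 162) = -49949 - 4/5 = -249749/5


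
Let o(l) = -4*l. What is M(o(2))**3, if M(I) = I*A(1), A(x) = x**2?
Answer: -512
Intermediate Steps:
M(I) = I (M(I) = I*1**2 = I*1 = I)
M(o(2))**3 = (-4*2)**3 = (-8)**3 = -512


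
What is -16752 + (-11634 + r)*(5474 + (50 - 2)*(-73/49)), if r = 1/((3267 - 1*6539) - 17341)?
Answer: -63500337898070/1010037 ≈ -6.2869e+7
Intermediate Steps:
r = -1/20613 (r = 1/((3267 - 6539) - 17341) = 1/(-3272 - 17341) = 1/(-20613) = -1/20613 ≈ -4.8513e-5)
-16752 + (-11634 + r)*(5474 + (50 - 2)*(-73/49)) = -16752 + (-11634 - 1/20613)*(5474 + (50 - 2)*(-73/49)) = -16752 - 239811643*(5474 + 48*(-73*1/49))/20613 = -16752 - 239811643*(5474 + 48*(-73/49))/20613 = -16752 - 239811643*(5474 - 3504/49)/20613 = -16752 - 239811643/20613*264722/49 = -16752 - 63483417758246/1010037 = -63500337898070/1010037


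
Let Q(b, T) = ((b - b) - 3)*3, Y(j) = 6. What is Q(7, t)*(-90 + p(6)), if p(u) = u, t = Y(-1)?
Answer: 756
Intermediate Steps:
t = 6
Q(b, T) = -9 (Q(b, T) = (0 - 3)*3 = -3*3 = -9)
Q(7, t)*(-90 + p(6)) = -9*(-90 + 6) = -9*(-84) = 756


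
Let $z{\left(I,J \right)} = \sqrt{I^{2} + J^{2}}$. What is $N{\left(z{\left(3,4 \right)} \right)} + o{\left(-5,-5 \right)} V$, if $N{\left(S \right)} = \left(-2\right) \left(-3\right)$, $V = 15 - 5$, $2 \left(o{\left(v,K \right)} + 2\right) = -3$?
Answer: $-29$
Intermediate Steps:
$o{\left(v,K \right)} = - \frac{7}{2}$ ($o{\left(v,K \right)} = -2 + \frac{1}{2} \left(-3\right) = -2 - \frac{3}{2} = - \frac{7}{2}$)
$V = 10$
$N{\left(S \right)} = 6$
$N{\left(z{\left(3,4 \right)} \right)} + o{\left(-5,-5 \right)} V = 6 - 35 = -29$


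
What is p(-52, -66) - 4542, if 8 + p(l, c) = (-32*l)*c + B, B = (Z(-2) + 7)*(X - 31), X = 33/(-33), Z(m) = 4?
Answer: -114726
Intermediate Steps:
X = -1 (X = 33*(-1/33) = -1)
B = -352 (B = (4 + 7)*(-1 - 31) = 11*(-32) = -352)
p(l, c) = -360 - 32*c*l (p(l, c) = -8 + ((-32*l)*c - 352) = -8 + (-32*c*l - 352) = -8 + (-352 - 32*c*l) = -360 - 32*c*l)
p(-52, -66) - 4542 = (-360 - 32*(-66)*(-52)) - 4542 = (-360 - 109824) - 4542 = -110184 - 4542 = -114726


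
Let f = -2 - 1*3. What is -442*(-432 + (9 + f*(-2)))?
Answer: 182546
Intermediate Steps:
f = -5 (f = -2 - 3 = -5)
-442*(-432 + (9 + f*(-2))) = -442*(-432 + (9 - 5*(-2))) = -442*(-432 + (9 + 10)) = -442*(-432 + 19) = -442*(-413) = 182546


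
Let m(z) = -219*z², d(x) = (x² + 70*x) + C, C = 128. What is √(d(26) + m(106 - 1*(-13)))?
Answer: I*√3098635 ≈ 1760.3*I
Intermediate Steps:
d(x) = 128 + x² + 70*x (d(x) = (x² + 70*x) + 128 = 128 + x² + 70*x)
√(d(26) + m(106 - 1*(-13))) = √((128 + 26² + 70*26) - 219*(106 - 1*(-13))²) = √((128 + 676 + 1820) - 219*(106 + 13)²) = √(2624 - 219*119²) = √(2624 - 219*14161) = √(2624 - 3101259) = √(-3098635) = I*√3098635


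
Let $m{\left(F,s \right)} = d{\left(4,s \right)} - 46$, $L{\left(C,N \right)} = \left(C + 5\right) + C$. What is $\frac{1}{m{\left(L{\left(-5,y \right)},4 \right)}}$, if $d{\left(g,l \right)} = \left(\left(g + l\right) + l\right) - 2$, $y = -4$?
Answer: $- \frac{1}{36} \approx -0.027778$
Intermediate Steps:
$d{\left(g,l \right)} = -2 + g + 2 l$ ($d{\left(g,l \right)} = \left(g + 2 l\right) - 2 = -2 + g + 2 l$)
$L{\left(C,N \right)} = 5 + 2 C$ ($L{\left(C,N \right)} = \left(5 + C\right) + C = 5 + 2 C$)
$m{\left(F,s \right)} = -44 + 2 s$ ($m{\left(F,s \right)} = \left(-2 + 4 + 2 s\right) - 46 = \left(2 + 2 s\right) - 46 = -44 + 2 s$)
$\frac{1}{m{\left(L{\left(-5,y \right)},4 \right)}} = \frac{1}{-44 + 2 \cdot 4} = \frac{1}{-44 + 8} = \frac{1}{-36} = - \frac{1}{36}$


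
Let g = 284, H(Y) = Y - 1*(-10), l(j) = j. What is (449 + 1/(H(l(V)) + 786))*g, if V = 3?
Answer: 101885568/799 ≈ 1.2752e+5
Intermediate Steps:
H(Y) = 10 + Y (H(Y) = Y + 10 = 10 + Y)
(449 + 1/(H(l(V)) + 786))*g = (449 + 1/((10 + 3) + 786))*284 = (449 + 1/(13 + 786))*284 = (449 + 1/799)*284 = (358752/799)*284 = 101885568/799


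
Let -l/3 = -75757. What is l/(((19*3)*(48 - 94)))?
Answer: -75757/874 ≈ -86.678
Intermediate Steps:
l = 227271 (l = -3*(-75757) = 227271)
l/(((19*3)*(48 - 94))) = 227271/(((19*3)*(48 - 94))) = 227271/((57*(-46))) = 227271/(-2622) = 227271*(-1/2622) = -75757/874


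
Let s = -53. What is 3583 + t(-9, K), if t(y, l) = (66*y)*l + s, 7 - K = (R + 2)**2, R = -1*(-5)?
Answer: 28478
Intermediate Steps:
R = 5
K = -42 (K = 7 - (5 + 2)**2 = 7 - 1*7**2 = 7 - 1*49 = 7 - 49 = -42)
t(y, l) = -53 + 66*l*y (t(y, l) = (66*y)*l - 53 = 66*l*y - 53 = -53 + 66*l*y)
3583 + t(-9, K) = 3583 + (-53 + 66*(-42)*(-9)) = 3583 + (-53 + 24948) = 3583 + 24895 = 28478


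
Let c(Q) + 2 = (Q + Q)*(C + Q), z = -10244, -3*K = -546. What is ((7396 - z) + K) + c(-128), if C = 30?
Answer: 42908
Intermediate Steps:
K = 182 (K = -1/3*(-546) = 182)
c(Q) = -2 + 2*Q*(30 + Q) (c(Q) = -2 + (Q + Q)*(30 + Q) = -2 + (2*Q)*(30 + Q) = -2 + 2*Q*(30 + Q))
((7396 - z) + K) + c(-128) = ((7396 - 1*(-10244)) + 182) + (-2 + 2*(-128)**2 + 60*(-128)) = ((7396 + 10244) + 182) + (-2 + 2*16384 - 7680) = (17640 + 182) + (-2 + 32768 - 7680) = 17822 + 25086 = 42908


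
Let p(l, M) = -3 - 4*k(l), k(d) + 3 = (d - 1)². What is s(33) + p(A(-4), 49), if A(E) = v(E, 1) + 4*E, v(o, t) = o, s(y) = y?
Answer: -1722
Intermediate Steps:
k(d) = -3 + (-1 + d)² (k(d) = -3 + (d - 1)² = -3 + (-1 + d)²)
A(E) = 5*E (A(E) = E + 4*E = 5*E)
p(l, M) = 9 - 4*(-1 + l)² (p(l, M) = -3 - 4*(-3 + (-1 + l)²) = -3 + (12 - 4*(-1 + l)²) = 9 - 4*(-1 + l)²)
s(33) + p(A(-4), 49) = 33 + (9 - 4*(-1 + 5*(-4))²) = 33 + (9 - 4*(-1 - 20)²) = 33 + (9 - 4*(-21)²) = 33 + (9 - 4*441) = 33 + (9 - 1764) = 33 - 1755 = -1722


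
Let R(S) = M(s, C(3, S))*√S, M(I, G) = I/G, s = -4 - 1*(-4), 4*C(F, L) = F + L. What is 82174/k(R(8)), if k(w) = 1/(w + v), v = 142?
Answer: 11668708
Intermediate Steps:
C(F, L) = F/4 + L/4 (C(F, L) = (F + L)/4 = F/4 + L/4)
s = 0 (s = -4 + 4 = 0)
R(S) = 0 (R(S) = (0/((¼)*3 + S/4))*√S = (0/(¾ + S/4))*√S = 0*√S = 0)
k(w) = 1/(142 + w) (k(w) = 1/(w + 142) = 1/(142 + w))
82174/k(R(8)) = 82174/(1/(142 + 0)) = 82174/(1/142) = 82174*142 = 11668708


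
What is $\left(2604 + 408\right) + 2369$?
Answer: $5381$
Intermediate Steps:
$\left(2604 + 408\right) + 2369 = 3012 + 2369 = 5381$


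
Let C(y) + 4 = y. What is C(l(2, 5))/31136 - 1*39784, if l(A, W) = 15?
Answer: -1238714613/31136 ≈ -39784.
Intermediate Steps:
C(y) = -4 + y
C(l(2, 5))/31136 - 1*39784 = (-4 + 15)/31136 - 1*39784 = 11*(1/31136) - 39784 = 11/31136 - 39784 = -1238714613/31136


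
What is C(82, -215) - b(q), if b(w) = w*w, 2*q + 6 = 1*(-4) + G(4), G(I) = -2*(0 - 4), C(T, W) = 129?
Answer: 128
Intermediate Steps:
G(I) = 8 (G(I) = -2*(-4) = 8)
q = -1 (q = -3 + (1*(-4) + 8)/2 = -3 + (-4 + 8)/2 = -3 + (1/2)*4 = -3 + 2 = -1)
b(w) = w**2
C(82, -215) - b(q) = 129 - 1*(-1)**2 = 129 - 1*1 = 129 - 1 = 128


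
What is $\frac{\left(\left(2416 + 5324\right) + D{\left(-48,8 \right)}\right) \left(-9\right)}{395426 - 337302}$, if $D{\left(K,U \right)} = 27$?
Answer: $- \frac{69903}{58124} \approx -1.2027$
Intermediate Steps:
$\frac{\left(\left(2416 + 5324\right) + D{\left(-48,8 \right)}\right) \left(-9\right)}{395426 - 337302} = \frac{\left(\left(2416 + 5324\right) + 27\right) \left(-9\right)}{395426 - 337302} = \frac{\left(7740 + 27\right) \left(-9\right)}{395426 - 337302} = \frac{7767 \left(-9\right)}{58124} = \left(-69903\right) \frac{1}{58124} = - \frac{69903}{58124}$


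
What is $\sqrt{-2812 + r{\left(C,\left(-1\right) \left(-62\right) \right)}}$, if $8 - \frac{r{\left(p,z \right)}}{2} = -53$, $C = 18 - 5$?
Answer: $i \sqrt{2690} \approx 51.865 i$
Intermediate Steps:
$C = 13$ ($C = 18 - 5 = 13$)
$r{\left(p,z \right)} = 122$ ($r{\left(p,z \right)} = 16 - -106 = 16 + 106 = 122$)
$\sqrt{-2812 + r{\left(C,\left(-1\right) \left(-62\right) \right)}} = \sqrt{-2812 + 122} = \sqrt{-2690} = i \sqrt{2690}$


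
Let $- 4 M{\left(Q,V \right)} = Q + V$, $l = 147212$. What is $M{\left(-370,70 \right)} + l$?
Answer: $147287$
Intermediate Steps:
$M{\left(Q,V \right)} = - \frac{Q}{4} - \frac{V}{4}$ ($M{\left(Q,V \right)} = - \frac{Q + V}{4} = - \frac{Q}{4} - \frac{V}{4}$)
$M{\left(-370,70 \right)} + l = \left(\left(- \frac{1}{4}\right) \left(-370\right) - \frac{35}{2}\right) + 147212 = \left(\frac{185}{2} - \frac{35}{2}\right) + 147212 = 75 + 147212 = 147287$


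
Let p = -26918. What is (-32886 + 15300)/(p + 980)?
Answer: 977/1441 ≈ 0.67800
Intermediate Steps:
(-32886 + 15300)/(p + 980) = (-32886 + 15300)/(-26918 + 980) = -17586/(-25938) = -17586*(-1/25938) = 977/1441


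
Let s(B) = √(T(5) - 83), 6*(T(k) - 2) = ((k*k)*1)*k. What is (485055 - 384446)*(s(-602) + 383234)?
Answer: 38556789506 + 1911571*I*√6/6 ≈ 3.8557e+10 + 7.804e+5*I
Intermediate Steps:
T(k) = 2 + k³/6 (T(k) = 2 + (((k*k)*1)*k)/6 = 2 + ((k²*1)*k)/6 = 2 + (k²*k)/6 = 2 + k³/6)
s(B) = 19*I*√6/6 (s(B) = √((2 + (⅙)*5³) - 83) = √((2 + (⅙)*125) - 83) = √((2 + 125/6) - 83) = √(137/6 - 83) = √(-361/6) = 19*I*√6/6)
(485055 - 384446)*(s(-602) + 383234) = (485055 - 384446)*(19*I*√6/6 + 383234) = 100609*(383234 + 19*I*√6/6) = 38556789506 + 1911571*I*√6/6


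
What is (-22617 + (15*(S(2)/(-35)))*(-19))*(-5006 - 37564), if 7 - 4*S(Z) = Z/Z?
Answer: 6736000095/7 ≈ 9.6229e+8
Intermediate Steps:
S(Z) = 3/2 (S(Z) = 7/4 - Z/(4*Z) = 7/4 - ¼*1 = 7/4 - ¼ = 3/2)
(-22617 + (15*(S(2)/(-35)))*(-19))*(-5006 - 37564) = (-22617 + (15*((3/2)/(-35)))*(-19))*(-5006 - 37564) = (-22617 + (15*((3/2)*(-1/35)))*(-19))*(-42570) = (-22617 + (15*(-3/70))*(-19))*(-42570) = (-22617 - 9/14*(-19))*(-42570) = (-22617 + 171/14)*(-42570) = -316467/14*(-42570) = 6736000095/7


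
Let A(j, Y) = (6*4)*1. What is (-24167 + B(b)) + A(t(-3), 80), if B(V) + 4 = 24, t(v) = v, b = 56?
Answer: -24123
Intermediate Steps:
B(V) = 20 (B(V) = -4 + 24 = 20)
A(j, Y) = 24 (A(j, Y) = 24*1 = 24)
(-24167 + B(b)) + A(t(-3), 80) = (-24167 + 20) + 24 = -24147 + 24 = -24123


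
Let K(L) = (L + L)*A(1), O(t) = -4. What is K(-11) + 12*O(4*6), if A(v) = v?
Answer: -70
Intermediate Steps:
K(L) = 2*L (K(L) = (L + L)*1 = (2*L)*1 = 2*L)
K(-11) + 12*O(4*6) = 2*(-11) + 12*(-4) = -22 - 48 = -70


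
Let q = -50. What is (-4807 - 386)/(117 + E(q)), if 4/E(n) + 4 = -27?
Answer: -160983/3623 ≈ -44.434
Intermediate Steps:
E(n) = -4/31 (E(n) = 4/(-4 - 27) = 4/(-31) = 4*(-1/31) = -4/31)
(-4807 - 386)/(117 + E(q)) = (-4807 - 386)/(117 - 4/31) = -5193/3623/31 = -5193*31/3623 = -160983/3623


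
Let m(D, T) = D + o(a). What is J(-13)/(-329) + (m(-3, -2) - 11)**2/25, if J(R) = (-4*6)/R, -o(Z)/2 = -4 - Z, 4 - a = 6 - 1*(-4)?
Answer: 1385148/106925 ≈ 12.954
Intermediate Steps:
a = -6 (a = 4 - (6 - 1*(-4)) = 4 - (6 + 4) = 4 - 1*10 = 4 - 10 = -6)
o(Z) = 8 + 2*Z (o(Z) = -2*(-4 - Z) = 8 + 2*Z)
m(D, T) = -4 + D (m(D, T) = D + (8 + 2*(-6)) = D + (8 - 12) = D - 4 = -4 + D)
J(R) = -24/R
J(-13)/(-329) + (m(-3, -2) - 11)**2/25 = -24/(-13)/(-329) + ((-4 - 3) - 11)**2/25 = -24*(-1/13)*(-1/329) + (-7 - 11)**2*(1/25) = (24/13)*(-1/329) + (-18)**2*(1/25) = -24/4277 + 324*(1/25) = -24/4277 + 324/25 = 1385148/106925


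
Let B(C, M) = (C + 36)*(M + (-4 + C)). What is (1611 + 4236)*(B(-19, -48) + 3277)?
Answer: 12103290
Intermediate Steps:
B(C, M) = (36 + C)*(-4 + C + M)
(1611 + 4236)*(B(-19, -48) + 3277) = (1611 + 4236)*((-144 + (-19)² + 32*(-19) + 36*(-48) - 19*(-48)) + 3277) = 5847*((-144 + 361 - 608 - 1728 + 912) + 3277) = 5847*(-1207 + 3277) = 5847*2070 = 12103290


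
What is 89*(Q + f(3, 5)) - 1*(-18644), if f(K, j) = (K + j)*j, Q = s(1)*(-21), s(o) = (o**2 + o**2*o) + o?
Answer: 16597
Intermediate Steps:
s(o) = o + o**2 + o**3 (s(o) = (o**2 + o**3) + o = o + o**2 + o**3)
Q = -63 (Q = (1*(1 + 1 + 1**2))*(-21) = (1*(1 + 1 + 1))*(-21) = (1*3)*(-21) = 3*(-21) = -63)
f(K, j) = j*(K + j)
89*(Q + f(3, 5)) - 1*(-18644) = 89*(-63 + 5*(3 + 5)) - 1*(-18644) = 89*(-63 + 5*8) + 18644 = 89*(-63 + 40) + 18644 = 89*(-23) + 18644 = -2047 + 18644 = 16597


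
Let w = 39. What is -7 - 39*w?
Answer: -1528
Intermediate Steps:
-7 - 39*w = -7 - 39*39 = -7 - 1521 = -1528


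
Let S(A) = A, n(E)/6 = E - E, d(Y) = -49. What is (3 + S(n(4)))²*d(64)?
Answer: -441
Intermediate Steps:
n(E) = 0 (n(E) = 6*(E - E) = 6*0 = 0)
(3 + S(n(4)))²*d(64) = (3 + 0)²*(-49) = 3²*(-49) = 9*(-49) = -441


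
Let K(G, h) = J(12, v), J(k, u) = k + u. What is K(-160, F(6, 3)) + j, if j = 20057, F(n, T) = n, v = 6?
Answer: 20075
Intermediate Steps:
K(G, h) = 18 (K(G, h) = 12 + 6 = 18)
K(-160, F(6, 3)) + j = 18 + 20057 = 20075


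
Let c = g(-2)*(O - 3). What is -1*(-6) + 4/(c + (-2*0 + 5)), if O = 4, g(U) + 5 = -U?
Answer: 8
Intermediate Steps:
g(U) = -5 - U
c = -3 (c = (-5 - 1*(-2))*(4 - 3) = (-5 + 2)*1 = -3*1 = -3)
-1*(-6) + 4/(c + (-2*0 + 5)) = -1*(-6) + 4/(-3 + (-2*0 + 5)) = 6 + 4/(-3 + (0 + 5)) = 6 + 4/(-3 + 5) = 6 + 4/2 = 6 + 4*(½) = 6 + 2 = 8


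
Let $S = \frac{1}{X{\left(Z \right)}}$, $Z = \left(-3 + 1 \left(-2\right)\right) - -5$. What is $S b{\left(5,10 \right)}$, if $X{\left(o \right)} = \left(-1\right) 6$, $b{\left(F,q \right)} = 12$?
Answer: $-2$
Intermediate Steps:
$Z = 0$ ($Z = \left(-3 - 2\right) + 5 = -5 + 5 = 0$)
$X{\left(o \right)} = -6$
$S = - \frac{1}{6}$ ($S = \frac{1}{-6} = - \frac{1}{6} \approx -0.16667$)
$S b{\left(5,10 \right)} = \left(- \frac{1}{6}\right) 12 = -2$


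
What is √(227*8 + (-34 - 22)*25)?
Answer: 4*√26 ≈ 20.396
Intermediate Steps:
√(227*8 + (-34 - 22)*25) = √(1816 - 56*25) = √(1816 - 1400) = √416 = 4*√26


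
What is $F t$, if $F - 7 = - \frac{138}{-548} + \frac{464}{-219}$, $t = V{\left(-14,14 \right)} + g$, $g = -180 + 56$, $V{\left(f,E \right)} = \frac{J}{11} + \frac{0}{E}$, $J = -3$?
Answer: $- \frac{421059239}{660066} \approx -637.9$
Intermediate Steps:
$V{\left(f,E \right)} = - \frac{3}{11}$ ($V{\left(f,E \right)} = - \frac{3}{11} + \frac{0}{E} = \left(-3\right) \frac{1}{11} + 0 = - \frac{3}{11} + 0 = - \frac{3}{11}$)
$g = -124$
$t = - \frac{1367}{11}$ ($t = - \frac{3}{11} - 124 = - \frac{1367}{11} \approx -124.27$)
$F = \frac{308017}{60006}$ ($F = 7 + \left(- \frac{138}{-548} + \frac{464}{-219}\right) = 7 + \left(\left(-138\right) \left(- \frac{1}{548}\right) + 464 \left(- \frac{1}{219}\right)\right) = 7 + \left(\frac{69}{274} - \frac{464}{219}\right) = 7 - \frac{112025}{60006} = \frac{308017}{60006} \approx 5.1331$)
$F t = \frac{308017}{60006} \left(- \frac{1367}{11}\right) = - \frac{421059239}{660066}$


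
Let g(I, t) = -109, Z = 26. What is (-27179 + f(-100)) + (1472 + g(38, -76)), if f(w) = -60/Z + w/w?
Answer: -335625/13 ≈ -25817.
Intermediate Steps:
f(w) = -17/13 (f(w) = -60/26 + w/w = -60*1/26 + 1 = -30/13 + 1 = -17/13)
(-27179 + f(-100)) + (1472 + g(38, -76)) = (-27179 - 17/13) + (1472 - 109) = -353344/13 + 1363 = -335625/13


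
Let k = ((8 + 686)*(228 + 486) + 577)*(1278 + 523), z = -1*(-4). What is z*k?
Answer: 3573853972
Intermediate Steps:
z = 4
k = 893463493 (k = (694*714 + 577)*1801 = (495516 + 577)*1801 = 496093*1801 = 893463493)
z*k = 4*893463493 = 3573853972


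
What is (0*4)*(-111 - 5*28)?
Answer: 0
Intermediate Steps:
(0*4)*(-111 - 5*28) = 0*(-111 - 140) = 0*(-251) = 0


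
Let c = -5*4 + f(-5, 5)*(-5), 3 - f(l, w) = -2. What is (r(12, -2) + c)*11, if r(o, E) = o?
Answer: -363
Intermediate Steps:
f(l, w) = 5 (f(l, w) = 3 - 1*(-2) = 3 + 2 = 5)
c = -45 (c = -5*4 + 5*(-5) = -20 - 25 = -45)
(r(12, -2) + c)*11 = (12 - 45)*11 = -33*11 = -363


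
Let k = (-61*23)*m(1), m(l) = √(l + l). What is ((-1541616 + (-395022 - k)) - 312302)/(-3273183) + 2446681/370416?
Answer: 2947159338221/404146451376 - 1403*√2/3273183 ≈ 7.2917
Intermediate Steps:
m(l) = √2*√l (m(l) = √(2*l) = √2*√l)
k = -1403*√2 (k = (-61*23)*(√2*√1) = -1403*√2 ≈ -1984.1)
((-1541616 + (-395022 - k)) - 312302)/(-3273183) + 2446681/370416 = ((-1541616 + (-395022 - (-1403)*√2)) - 312302)/(-3273183) + 2446681/370416 = ((-1541616 + (-395022 + 1403*√2)) - 312302)*(-1/3273183) + 2446681*(1/370416) = ((-1936638 + 1403*√2) - 312302)*(-1/3273183) + 2446681/370416 = (-2248940 + 1403*√2)*(-1/3273183) + 2446681/370416 = (2248940/3273183 - 1403*√2/3273183) + 2446681/370416 = 2947159338221/404146451376 - 1403*√2/3273183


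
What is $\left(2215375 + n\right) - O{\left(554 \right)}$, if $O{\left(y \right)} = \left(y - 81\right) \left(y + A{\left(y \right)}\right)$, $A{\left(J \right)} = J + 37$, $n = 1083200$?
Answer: $2756990$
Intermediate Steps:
$A{\left(J \right)} = 37 + J$
$O{\left(y \right)} = \left(-81 + y\right) \left(37 + 2 y\right)$ ($O{\left(y \right)} = \left(y - 81\right) \left(y + \left(37 + y\right)\right) = \left(-81 + y\right) \left(37 + 2 y\right)$)
$\left(2215375 + n\right) - O{\left(554 \right)} = \left(2215375 + 1083200\right) - \left(-2997 - 69250 + 2 \cdot 554^{2}\right) = 3298575 - \left(-2997 - 69250 + 2 \cdot 306916\right) = 3298575 - \left(-2997 - 69250 + 613832\right) = 3298575 - 541585 = 2756990$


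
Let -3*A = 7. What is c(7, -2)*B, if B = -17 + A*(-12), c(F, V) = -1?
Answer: -11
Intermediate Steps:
A = -7/3 (A = -⅓*7 = -7/3 ≈ -2.3333)
B = 11 (B = -17 - 7/3*(-12) = -17 + 28 = 11)
c(7, -2)*B = -1*11 = -11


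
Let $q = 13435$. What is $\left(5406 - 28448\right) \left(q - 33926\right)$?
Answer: $472153622$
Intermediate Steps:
$\left(5406 - 28448\right) \left(q - 33926\right) = \left(5406 - 28448\right) \left(13435 - 33926\right) = \left(-23042\right) \left(-20491\right) = 472153622$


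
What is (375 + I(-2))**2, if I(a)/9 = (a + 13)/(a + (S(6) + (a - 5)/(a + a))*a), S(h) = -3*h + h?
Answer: 198049329/1369 ≈ 1.4467e+5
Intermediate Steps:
S(h) = -2*h
I(a) = 9*(13 + a)/(a + a*(-12 + (-5 + a)/(2*a))) (I(a) = 9*((a + 13)/(a + (-2*6 + (a - 5)/(a + a))*a)) = 9*((13 + a)/(a + (-12 + (-5 + a)/((2*a)))*a)) = 9*((13 + a)/(a + (-12 + (-5 + a)*(1/(2*a)))*a)) = 9*((13 + a)/(a + (-12 + (-5 + a)/(2*a))*a)) = 9*((13 + a)/(a + a*(-12 + (-5 + a)/(2*a)))) = 9*(13 + a)/(a + a*(-12 + (-5 + a)/(2*a))))
(375 + I(-2))**2 = (375 + 18*(-13 - 1*(-2))/(5 + 21*(-2)))**2 = (375 + 18*(-13 + 2)/(5 - 42))**2 = (375 + 18*(-11)/(-37))**2 = (375 + 18*(-1/37)*(-11))**2 = (375 + 198/37)**2 = (14073/37)**2 = 198049329/1369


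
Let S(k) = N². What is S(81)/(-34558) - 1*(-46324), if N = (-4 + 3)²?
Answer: 1600864791/34558 ≈ 46324.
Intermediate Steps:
N = 1 (N = (-1)² = 1)
S(k) = 1 (S(k) = 1² = 1)
S(81)/(-34558) - 1*(-46324) = 1/(-34558) - 1*(-46324) = 1*(-1/34558) + 46324 = -1/34558 + 46324 = 1600864791/34558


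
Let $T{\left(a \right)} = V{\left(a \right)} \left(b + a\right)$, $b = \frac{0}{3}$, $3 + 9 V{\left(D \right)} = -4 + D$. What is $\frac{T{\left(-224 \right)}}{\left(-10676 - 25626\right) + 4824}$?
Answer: $- \frac{8624}{47217} \approx -0.18265$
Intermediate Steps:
$V{\left(D \right)} = - \frac{7}{9} + \frac{D}{9}$ ($V{\left(D \right)} = - \frac{1}{3} + \frac{-4 + D}{9} = - \frac{1}{3} + \left(- \frac{4}{9} + \frac{D}{9}\right) = - \frac{7}{9} + \frac{D}{9}$)
$b = 0$ ($b = 0 \cdot \frac{1}{3} = 0$)
$T{\left(a \right)} = a \left(- \frac{7}{9} + \frac{a}{9}\right)$ ($T{\left(a \right)} = \left(- \frac{7}{9} + \frac{a}{9}\right) \left(0 + a\right) = \left(- \frac{7}{9} + \frac{a}{9}\right) a = a \left(- \frac{7}{9} + \frac{a}{9}\right)$)
$\frac{T{\left(-224 \right)}}{\left(-10676 - 25626\right) + 4824} = \frac{\frac{1}{9} \left(-224\right) \left(-7 - 224\right)}{\left(-10676 - 25626\right) + 4824} = \frac{\frac{1}{9} \left(-224\right) \left(-231\right)}{-36302 + 4824} = \frac{17248}{3 \left(-31478\right)} = \frac{17248}{3} \left(- \frac{1}{31478}\right) = - \frac{8624}{47217}$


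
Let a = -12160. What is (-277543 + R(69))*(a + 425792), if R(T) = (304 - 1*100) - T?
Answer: -114744825856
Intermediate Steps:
R(T) = 204 - T (R(T) = (304 - 100) - T = 204 - T)
(-277543 + R(69))*(a + 425792) = (-277543 + (204 - 1*69))*(-12160 + 425792) = (-277543 + (204 - 69))*413632 = (-277543 + 135)*413632 = -277408*413632 = -114744825856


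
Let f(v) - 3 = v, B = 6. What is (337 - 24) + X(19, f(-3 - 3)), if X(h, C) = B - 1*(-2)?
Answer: 321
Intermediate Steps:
f(v) = 3 + v
X(h, C) = 8 (X(h, C) = 6 - 1*(-2) = 6 + 2 = 8)
(337 - 24) + X(19, f(-3 - 3)) = (337 - 24) + 8 = 313 + 8 = 321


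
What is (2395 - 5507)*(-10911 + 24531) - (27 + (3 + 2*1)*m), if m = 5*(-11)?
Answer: -42385192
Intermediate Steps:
m = -55
(2395 - 5507)*(-10911 + 24531) - (27 + (3 + 2*1)*m) = (2395 - 5507)*(-10911 + 24531) - (27 + (3 + 2*1)*(-55)) = -3112*13620 - (27 + (3 + 2)*(-55)) = -42385440 - (27 + 5*(-55)) = -42385440 - (27 - 275) = -42385440 - 1*(-248) = -42385440 + 248 = -42385192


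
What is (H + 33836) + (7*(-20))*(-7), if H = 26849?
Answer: 61665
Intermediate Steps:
(H + 33836) + (7*(-20))*(-7) = (26849 + 33836) + (7*(-20))*(-7) = 60685 - 140*(-7) = 60685 + 980 = 61665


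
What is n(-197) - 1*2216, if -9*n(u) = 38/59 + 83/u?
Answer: -77270567/34869 ≈ -2216.0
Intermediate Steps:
n(u) = -38/531 - 83/(9*u) (n(u) = -(38/59 + 83/u)/9 = -38/531 - 83/(9*u))
n(-197) - 1*2216 = (1/531)*(-4897 - 38*(-197))/(-197) - 1*2216 = (1/531)*(-1/197)*(-4897 + 7486) - 2216 = (1/531)*(-1/197)*2589 - 2216 = -863/34869 - 2216 = -77270567/34869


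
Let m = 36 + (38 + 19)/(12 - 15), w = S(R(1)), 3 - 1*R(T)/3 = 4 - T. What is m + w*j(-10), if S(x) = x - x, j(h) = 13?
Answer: 17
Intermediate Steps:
R(T) = -3 + 3*T (R(T) = 9 - 3*(4 - T) = 9 + (-12 + 3*T) = -3 + 3*T)
S(x) = 0
w = 0
m = 17 (m = 36 + 57/(-3) = 36 + 57*(-⅓) = 36 - 19 = 17)
m + w*j(-10) = 17 + 0*13 = 17 + 0 = 17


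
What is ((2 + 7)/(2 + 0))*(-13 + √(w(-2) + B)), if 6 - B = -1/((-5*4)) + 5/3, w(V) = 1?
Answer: -117/2 + 3*√4755/20 ≈ -48.156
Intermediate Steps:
B = 257/60 (B = 6 - (-1/((-5*4)) + 5/3) = 6 - (-1/(-20) + 5*(⅓)) = 6 - (-1*(-1/20) + 5/3) = 6 - (1/20 + 5/3) = 6 - 1*103/60 = 6 - 103/60 = 257/60 ≈ 4.2833)
((2 + 7)/(2 + 0))*(-13 + √(w(-2) + B)) = ((2 + 7)/(2 + 0))*(-13 + √(1 + 257/60)) = (9/2)*(-13 + √(317/60)) = (9*(½))*(-13 + √4755/30) = 9*(-13 + √4755/30)/2 = -117/2 + 3*√4755/20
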